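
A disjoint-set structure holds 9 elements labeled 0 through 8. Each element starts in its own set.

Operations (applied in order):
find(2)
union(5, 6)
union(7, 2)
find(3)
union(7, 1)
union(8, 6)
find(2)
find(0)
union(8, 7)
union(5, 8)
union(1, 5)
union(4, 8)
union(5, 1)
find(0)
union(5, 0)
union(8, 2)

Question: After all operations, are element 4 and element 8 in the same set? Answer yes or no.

Answer: yes

Derivation:
Step 1: find(2) -> no change; set of 2 is {2}
Step 2: union(5, 6) -> merged; set of 5 now {5, 6}
Step 3: union(7, 2) -> merged; set of 7 now {2, 7}
Step 4: find(3) -> no change; set of 3 is {3}
Step 5: union(7, 1) -> merged; set of 7 now {1, 2, 7}
Step 6: union(8, 6) -> merged; set of 8 now {5, 6, 8}
Step 7: find(2) -> no change; set of 2 is {1, 2, 7}
Step 8: find(0) -> no change; set of 0 is {0}
Step 9: union(8, 7) -> merged; set of 8 now {1, 2, 5, 6, 7, 8}
Step 10: union(5, 8) -> already same set; set of 5 now {1, 2, 5, 6, 7, 8}
Step 11: union(1, 5) -> already same set; set of 1 now {1, 2, 5, 6, 7, 8}
Step 12: union(4, 8) -> merged; set of 4 now {1, 2, 4, 5, 6, 7, 8}
Step 13: union(5, 1) -> already same set; set of 5 now {1, 2, 4, 5, 6, 7, 8}
Step 14: find(0) -> no change; set of 0 is {0}
Step 15: union(5, 0) -> merged; set of 5 now {0, 1, 2, 4, 5, 6, 7, 8}
Step 16: union(8, 2) -> already same set; set of 8 now {0, 1, 2, 4, 5, 6, 7, 8}
Set of 4: {0, 1, 2, 4, 5, 6, 7, 8}; 8 is a member.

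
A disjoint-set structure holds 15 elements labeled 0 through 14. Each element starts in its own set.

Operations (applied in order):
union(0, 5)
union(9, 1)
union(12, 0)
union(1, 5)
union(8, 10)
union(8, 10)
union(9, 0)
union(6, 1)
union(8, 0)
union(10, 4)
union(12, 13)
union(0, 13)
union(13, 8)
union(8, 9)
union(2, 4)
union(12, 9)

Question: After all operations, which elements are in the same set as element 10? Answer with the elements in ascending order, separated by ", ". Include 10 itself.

Answer: 0, 1, 2, 4, 5, 6, 8, 9, 10, 12, 13

Derivation:
Step 1: union(0, 5) -> merged; set of 0 now {0, 5}
Step 2: union(9, 1) -> merged; set of 9 now {1, 9}
Step 3: union(12, 0) -> merged; set of 12 now {0, 5, 12}
Step 4: union(1, 5) -> merged; set of 1 now {0, 1, 5, 9, 12}
Step 5: union(8, 10) -> merged; set of 8 now {8, 10}
Step 6: union(8, 10) -> already same set; set of 8 now {8, 10}
Step 7: union(9, 0) -> already same set; set of 9 now {0, 1, 5, 9, 12}
Step 8: union(6, 1) -> merged; set of 6 now {0, 1, 5, 6, 9, 12}
Step 9: union(8, 0) -> merged; set of 8 now {0, 1, 5, 6, 8, 9, 10, 12}
Step 10: union(10, 4) -> merged; set of 10 now {0, 1, 4, 5, 6, 8, 9, 10, 12}
Step 11: union(12, 13) -> merged; set of 12 now {0, 1, 4, 5, 6, 8, 9, 10, 12, 13}
Step 12: union(0, 13) -> already same set; set of 0 now {0, 1, 4, 5, 6, 8, 9, 10, 12, 13}
Step 13: union(13, 8) -> already same set; set of 13 now {0, 1, 4, 5, 6, 8, 9, 10, 12, 13}
Step 14: union(8, 9) -> already same set; set of 8 now {0, 1, 4, 5, 6, 8, 9, 10, 12, 13}
Step 15: union(2, 4) -> merged; set of 2 now {0, 1, 2, 4, 5, 6, 8, 9, 10, 12, 13}
Step 16: union(12, 9) -> already same set; set of 12 now {0, 1, 2, 4, 5, 6, 8, 9, 10, 12, 13}
Component of 10: {0, 1, 2, 4, 5, 6, 8, 9, 10, 12, 13}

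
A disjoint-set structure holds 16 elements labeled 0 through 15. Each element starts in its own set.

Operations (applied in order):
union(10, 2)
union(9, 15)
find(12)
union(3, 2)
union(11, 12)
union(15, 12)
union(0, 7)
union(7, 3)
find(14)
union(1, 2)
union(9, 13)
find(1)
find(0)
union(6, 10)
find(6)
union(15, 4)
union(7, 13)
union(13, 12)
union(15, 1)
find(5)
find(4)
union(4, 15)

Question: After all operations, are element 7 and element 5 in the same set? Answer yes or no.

Step 1: union(10, 2) -> merged; set of 10 now {2, 10}
Step 2: union(9, 15) -> merged; set of 9 now {9, 15}
Step 3: find(12) -> no change; set of 12 is {12}
Step 4: union(3, 2) -> merged; set of 3 now {2, 3, 10}
Step 5: union(11, 12) -> merged; set of 11 now {11, 12}
Step 6: union(15, 12) -> merged; set of 15 now {9, 11, 12, 15}
Step 7: union(0, 7) -> merged; set of 0 now {0, 7}
Step 8: union(7, 3) -> merged; set of 7 now {0, 2, 3, 7, 10}
Step 9: find(14) -> no change; set of 14 is {14}
Step 10: union(1, 2) -> merged; set of 1 now {0, 1, 2, 3, 7, 10}
Step 11: union(9, 13) -> merged; set of 9 now {9, 11, 12, 13, 15}
Step 12: find(1) -> no change; set of 1 is {0, 1, 2, 3, 7, 10}
Step 13: find(0) -> no change; set of 0 is {0, 1, 2, 3, 7, 10}
Step 14: union(6, 10) -> merged; set of 6 now {0, 1, 2, 3, 6, 7, 10}
Step 15: find(6) -> no change; set of 6 is {0, 1, 2, 3, 6, 7, 10}
Step 16: union(15, 4) -> merged; set of 15 now {4, 9, 11, 12, 13, 15}
Step 17: union(7, 13) -> merged; set of 7 now {0, 1, 2, 3, 4, 6, 7, 9, 10, 11, 12, 13, 15}
Step 18: union(13, 12) -> already same set; set of 13 now {0, 1, 2, 3, 4, 6, 7, 9, 10, 11, 12, 13, 15}
Step 19: union(15, 1) -> already same set; set of 15 now {0, 1, 2, 3, 4, 6, 7, 9, 10, 11, 12, 13, 15}
Step 20: find(5) -> no change; set of 5 is {5}
Step 21: find(4) -> no change; set of 4 is {0, 1, 2, 3, 4, 6, 7, 9, 10, 11, 12, 13, 15}
Step 22: union(4, 15) -> already same set; set of 4 now {0, 1, 2, 3, 4, 6, 7, 9, 10, 11, 12, 13, 15}
Set of 7: {0, 1, 2, 3, 4, 6, 7, 9, 10, 11, 12, 13, 15}; 5 is not a member.

Answer: no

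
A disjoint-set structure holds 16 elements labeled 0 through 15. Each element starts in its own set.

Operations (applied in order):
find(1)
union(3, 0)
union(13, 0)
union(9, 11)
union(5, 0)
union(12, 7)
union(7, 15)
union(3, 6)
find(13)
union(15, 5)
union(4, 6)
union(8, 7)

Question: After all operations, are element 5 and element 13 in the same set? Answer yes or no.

Answer: yes

Derivation:
Step 1: find(1) -> no change; set of 1 is {1}
Step 2: union(3, 0) -> merged; set of 3 now {0, 3}
Step 3: union(13, 0) -> merged; set of 13 now {0, 3, 13}
Step 4: union(9, 11) -> merged; set of 9 now {9, 11}
Step 5: union(5, 0) -> merged; set of 5 now {0, 3, 5, 13}
Step 6: union(12, 7) -> merged; set of 12 now {7, 12}
Step 7: union(7, 15) -> merged; set of 7 now {7, 12, 15}
Step 8: union(3, 6) -> merged; set of 3 now {0, 3, 5, 6, 13}
Step 9: find(13) -> no change; set of 13 is {0, 3, 5, 6, 13}
Step 10: union(15, 5) -> merged; set of 15 now {0, 3, 5, 6, 7, 12, 13, 15}
Step 11: union(4, 6) -> merged; set of 4 now {0, 3, 4, 5, 6, 7, 12, 13, 15}
Step 12: union(8, 7) -> merged; set of 8 now {0, 3, 4, 5, 6, 7, 8, 12, 13, 15}
Set of 5: {0, 3, 4, 5, 6, 7, 8, 12, 13, 15}; 13 is a member.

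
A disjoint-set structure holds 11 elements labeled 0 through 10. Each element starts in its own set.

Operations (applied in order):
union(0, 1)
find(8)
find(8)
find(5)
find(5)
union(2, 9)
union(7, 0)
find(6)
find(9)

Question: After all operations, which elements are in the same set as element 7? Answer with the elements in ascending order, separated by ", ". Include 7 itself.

Step 1: union(0, 1) -> merged; set of 0 now {0, 1}
Step 2: find(8) -> no change; set of 8 is {8}
Step 3: find(8) -> no change; set of 8 is {8}
Step 4: find(5) -> no change; set of 5 is {5}
Step 5: find(5) -> no change; set of 5 is {5}
Step 6: union(2, 9) -> merged; set of 2 now {2, 9}
Step 7: union(7, 0) -> merged; set of 7 now {0, 1, 7}
Step 8: find(6) -> no change; set of 6 is {6}
Step 9: find(9) -> no change; set of 9 is {2, 9}
Component of 7: {0, 1, 7}

Answer: 0, 1, 7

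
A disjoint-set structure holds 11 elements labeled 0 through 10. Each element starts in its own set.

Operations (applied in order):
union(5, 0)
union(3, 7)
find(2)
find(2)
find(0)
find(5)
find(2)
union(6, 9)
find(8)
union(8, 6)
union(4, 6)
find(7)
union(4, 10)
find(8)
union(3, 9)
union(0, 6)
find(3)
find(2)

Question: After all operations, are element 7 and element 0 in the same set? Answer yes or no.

Answer: yes

Derivation:
Step 1: union(5, 0) -> merged; set of 5 now {0, 5}
Step 2: union(3, 7) -> merged; set of 3 now {3, 7}
Step 3: find(2) -> no change; set of 2 is {2}
Step 4: find(2) -> no change; set of 2 is {2}
Step 5: find(0) -> no change; set of 0 is {0, 5}
Step 6: find(5) -> no change; set of 5 is {0, 5}
Step 7: find(2) -> no change; set of 2 is {2}
Step 8: union(6, 9) -> merged; set of 6 now {6, 9}
Step 9: find(8) -> no change; set of 8 is {8}
Step 10: union(8, 6) -> merged; set of 8 now {6, 8, 9}
Step 11: union(4, 6) -> merged; set of 4 now {4, 6, 8, 9}
Step 12: find(7) -> no change; set of 7 is {3, 7}
Step 13: union(4, 10) -> merged; set of 4 now {4, 6, 8, 9, 10}
Step 14: find(8) -> no change; set of 8 is {4, 6, 8, 9, 10}
Step 15: union(3, 9) -> merged; set of 3 now {3, 4, 6, 7, 8, 9, 10}
Step 16: union(0, 6) -> merged; set of 0 now {0, 3, 4, 5, 6, 7, 8, 9, 10}
Step 17: find(3) -> no change; set of 3 is {0, 3, 4, 5, 6, 7, 8, 9, 10}
Step 18: find(2) -> no change; set of 2 is {2}
Set of 7: {0, 3, 4, 5, 6, 7, 8, 9, 10}; 0 is a member.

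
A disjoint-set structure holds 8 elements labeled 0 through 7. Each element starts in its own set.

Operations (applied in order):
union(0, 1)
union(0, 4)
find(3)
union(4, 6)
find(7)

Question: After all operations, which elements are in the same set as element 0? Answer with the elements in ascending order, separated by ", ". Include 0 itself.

Step 1: union(0, 1) -> merged; set of 0 now {0, 1}
Step 2: union(0, 4) -> merged; set of 0 now {0, 1, 4}
Step 3: find(3) -> no change; set of 3 is {3}
Step 4: union(4, 6) -> merged; set of 4 now {0, 1, 4, 6}
Step 5: find(7) -> no change; set of 7 is {7}
Component of 0: {0, 1, 4, 6}

Answer: 0, 1, 4, 6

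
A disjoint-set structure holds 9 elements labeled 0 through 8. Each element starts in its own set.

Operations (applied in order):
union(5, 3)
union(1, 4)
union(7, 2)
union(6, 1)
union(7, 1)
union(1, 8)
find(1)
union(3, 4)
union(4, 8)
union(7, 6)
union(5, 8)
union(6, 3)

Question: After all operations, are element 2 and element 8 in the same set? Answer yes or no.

Step 1: union(5, 3) -> merged; set of 5 now {3, 5}
Step 2: union(1, 4) -> merged; set of 1 now {1, 4}
Step 3: union(7, 2) -> merged; set of 7 now {2, 7}
Step 4: union(6, 1) -> merged; set of 6 now {1, 4, 6}
Step 5: union(7, 1) -> merged; set of 7 now {1, 2, 4, 6, 7}
Step 6: union(1, 8) -> merged; set of 1 now {1, 2, 4, 6, 7, 8}
Step 7: find(1) -> no change; set of 1 is {1, 2, 4, 6, 7, 8}
Step 8: union(3, 4) -> merged; set of 3 now {1, 2, 3, 4, 5, 6, 7, 8}
Step 9: union(4, 8) -> already same set; set of 4 now {1, 2, 3, 4, 5, 6, 7, 8}
Step 10: union(7, 6) -> already same set; set of 7 now {1, 2, 3, 4, 5, 6, 7, 8}
Step 11: union(5, 8) -> already same set; set of 5 now {1, 2, 3, 4, 5, 6, 7, 8}
Step 12: union(6, 3) -> already same set; set of 6 now {1, 2, 3, 4, 5, 6, 7, 8}
Set of 2: {1, 2, 3, 4, 5, 6, 7, 8}; 8 is a member.

Answer: yes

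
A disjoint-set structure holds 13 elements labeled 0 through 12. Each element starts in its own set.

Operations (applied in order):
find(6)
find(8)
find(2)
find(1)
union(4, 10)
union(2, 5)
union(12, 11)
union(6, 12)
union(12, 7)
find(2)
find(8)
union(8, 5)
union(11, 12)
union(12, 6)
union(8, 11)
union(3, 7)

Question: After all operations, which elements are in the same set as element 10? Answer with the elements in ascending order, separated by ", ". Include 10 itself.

Answer: 4, 10

Derivation:
Step 1: find(6) -> no change; set of 6 is {6}
Step 2: find(8) -> no change; set of 8 is {8}
Step 3: find(2) -> no change; set of 2 is {2}
Step 4: find(1) -> no change; set of 1 is {1}
Step 5: union(4, 10) -> merged; set of 4 now {4, 10}
Step 6: union(2, 5) -> merged; set of 2 now {2, 5}
Step 7: union(12, 11) -> merged; set of 12 now {11, 12}
Step 8: union(6, 12) -> merged; set of 6 now {6, 11, 12}
Step 9: union(12, 7) -> merged; set of 12 now {6, 7, 11, 12}
Step 10: find(2) -> no change; set of 2 is {2, 5}
Step 11: find(8) -> no change; set of 8 is {8}
Step 12: union(8, 5) -> merged; set of 8 now {2, 5, 8}
Step 13: union(11, 12) -> already same set; set of 11 now {6, 7, 11, 12}
Step 14: union(12, 6) -> already same set; set of 12 now {6, 7, 11, 12}
Step 15: union(8, 11) -> merged; set of 8 now {2, 5, 6, 7, 8, 11, 12}
Step 16: union(3, 7) -> merged; set of 3 now {2, 3, 5, 6, 7, 8, 11, 12}
Component of 10: {4, 10}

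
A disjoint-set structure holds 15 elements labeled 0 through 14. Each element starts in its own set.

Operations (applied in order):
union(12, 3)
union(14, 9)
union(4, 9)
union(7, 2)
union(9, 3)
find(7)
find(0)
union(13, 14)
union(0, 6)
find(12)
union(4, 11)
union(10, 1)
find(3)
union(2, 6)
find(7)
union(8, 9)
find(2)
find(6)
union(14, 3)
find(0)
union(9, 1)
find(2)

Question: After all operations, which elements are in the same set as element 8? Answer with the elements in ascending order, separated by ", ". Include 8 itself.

Answer: 1, 3, 4, 8, 9, 10, 11, 12, 13, 14

Derivation:
Step 1: union(12, 3) -> merged; set of 12 now {3, 12}
Step 2: union(14, 9) -> merged; set of 14 now {9, 14}
Step 3: union(4, 9) -> merged; set of 4 now {4, 9, 14}
Step 4: union(7, 2) -> merged; set of 7 now {2, 7}
Step 5: union(9, 3) -> merged; set of 9 now {3, 4, 9, 12, 14}
Step 6: find(7) -> no change; set of 7 is {2, 7}
Step 7: find(0) -> no change; set of 0 is {0}
Step 8: union(13, 14) -> merged; set of 13 now {3, 4, 9, 12, 13, 14}
Step 9: union(0, 6) -> merged; set of 0 now {0, 6}
Step 10: find(12) -> no change; set of 12 is {3, 4, 9, 12, 13, 14}
Step 11: union(4, 11) -> merged; set of 4 now {3, 4, 9, 11, 12, 13, 14}
Step 12: union(10, 1) -> merged; set of 10 now {1, 10}
Step 13: find(3) -> no change; set of 3 is {3, 4, 9, 11, 12, 13, 14}
Step 14: union(2, 6) -> merged; set of 2 now {0, 2, 6, 7}
Step 15: find(7) -> no change; set of 7 is {0, 2, 6, 7}
Step 16: union(8, 9) -> merged; set of 8 now {3, 4, 8, 9, 11, 12, 13, 14}
Step 17: find(2) -> no change; set of 2 is {0, 2, 6, 7}
Step 18: find(6) -> no change; set of 6 is {0, 2, 6, 7}
Step 19: union(14, 3) -> already same set; set of 14 now {3, 4, 8, 9, 11, 12, 13, 14}
Step 20: find(0) -> no change; set of 0 is {0, 2, 6, 7}
Step 21: union(9, 1) -> merged; set of 9 now {1, 3, 4, 8, 9, 10, 11, 12, 13, 14}
Step 22: find(2) -> no change; set of 2 is {0, 2, 6, 7}
Component of 8: {1, 3, 4, 8, 9, 10, 11, 12, 13, 14}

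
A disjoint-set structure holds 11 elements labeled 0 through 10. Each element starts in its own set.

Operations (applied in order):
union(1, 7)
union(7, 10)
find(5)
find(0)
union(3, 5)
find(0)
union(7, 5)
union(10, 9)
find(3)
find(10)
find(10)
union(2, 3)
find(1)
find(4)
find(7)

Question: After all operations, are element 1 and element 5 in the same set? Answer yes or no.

Answer: yes

Derivation:
Step 1: union(1, 7) -> merged; set of 1 now {1, 7}
Step 2: union(7, 10) -> merged; set of 7 now {1, 7, 10}
Step 3: find(5) -> no change; set of 5 is {5}
Step 4: find(0) -> no change; set of 0 is {0}
Step 5: union(3, 5) -> merged; set of 3 now {3, 5}
Step 6: find(0) -> no change; set of 0 is {0}
Step 7: union(7, 5) -> merged; set of 7 now {1, 3, 5, 7, 10}
Step 8: union(10, 9) -> merged; set of 10 now {1, 3, 5, 7, 9, 10}
Step 9: find(3) -> no change; set of 3 is {1, 3, 5, 7, 9, 10}
Step 10: find(10) -> no change; set of 10 is {1, 3, 5, 7, 9, 10}
Step 11: find(10) -> no change; set of 10 is {1, 3, 5, 7, 9, 10}
Step 12: union(2, 3) -> merged; set of 2 now {1, 2, 3, 5, 7, 9, 10}
Step 13: find(1) -> no change; set of 1 is {1, 2, 3, 5, 7, 9, 10}
Step 14: find(4) -> no change; set of 4 is {4}
Step 15: find(7) -> no change; set of 7 is {1, 2, 3, 5, 7, 9, 10}
Set of 1: {1, 2, 3, 5, 7, 9, 10}; 5 is a member.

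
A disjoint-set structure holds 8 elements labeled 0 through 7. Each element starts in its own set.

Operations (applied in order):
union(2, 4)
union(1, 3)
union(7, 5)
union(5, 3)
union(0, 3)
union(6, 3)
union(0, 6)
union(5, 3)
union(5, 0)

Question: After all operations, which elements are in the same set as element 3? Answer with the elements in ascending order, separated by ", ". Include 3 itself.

Answer: 0, 1, 3, 5, 6, 7

Derivation:
Step 1: union(2, 4) -> merged; set of 2 now {2, 4}
Step 2: union(1, 3) -> merged; set of 1 now {1, 3}
Step 3: union(7, 5) -> merged; set of 7 now {5, 7}
Step 4: union(5, 3) -> merged; set of 5 now {1, 3, 5, 7}
Step 5: union(0, 3) -> merged; set of 0 now {0, 1, 3, 5, 7}
Step 6: union(6, 3) -> merged; set of 6 now {0, 1, 3, 5, 6, 7}
Step 7: union(0, 6) -> already same set; set of 0 now {0, 1, 3, 5, 6, 7}
Step 8: union(5, 3) -> already same set; set of 5 now {0, 1, 3, 5, 6, 7}
Step 9: union(5, 0) -> already same set; set of 5 now {0, 1, 3, 5, 6, 7}
Component of 3: {0, 1, 3, 5, 6, 7}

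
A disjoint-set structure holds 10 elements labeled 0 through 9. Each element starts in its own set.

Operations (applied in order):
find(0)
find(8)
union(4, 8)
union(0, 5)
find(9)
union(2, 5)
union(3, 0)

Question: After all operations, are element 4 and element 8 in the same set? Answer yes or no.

Step 1: find(0) -> no change; set of 0 is {0}
Step 2: find(8) -> no change; set of 8 is {8}
Step 3: union(4, 8) -> merged; set of 4 now {4, 8}
Step 4: union(0, 5) -> merged; set of 0 now {0, 5}
Step 5: find(9) -> no change; set of 9 is {9}
Step 6: union(2, 5) -> merged; set of 2 now {0, 2, 5}
Step 7: union(3, 0) -> merged; set of 3 now {0, 2, 3, 5}
Set of 4: {4, 8}; 8 is a member.

Answer: yes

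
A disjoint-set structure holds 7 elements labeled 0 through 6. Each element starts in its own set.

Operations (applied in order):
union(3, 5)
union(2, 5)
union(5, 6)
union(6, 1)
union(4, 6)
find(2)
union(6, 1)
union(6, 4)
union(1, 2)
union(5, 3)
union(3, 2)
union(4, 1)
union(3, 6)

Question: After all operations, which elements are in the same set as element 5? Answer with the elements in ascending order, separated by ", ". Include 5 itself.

Step 1: union(3, 5) -> merged; set of 3 now {3, 5}
Step 2: union(2, 5) -> merged; set of 2 now {2, 3, 5}
Step 3: union(5, 6) -> merged; set of 5 now {2, 3, 5, 6}
Step 4: union(6, 1) -> merged; set of 6 now {1, 2, 3, 5, 6}
Step 5: union(4, 6) -> merged; set of 4 now {1, 2, 3, 4, 5, 6}
Step 6: find(2) -> no change; set of 2 is {1, 2, 3, 4, 5, 6}
Step 7: union(6, 1) -> already same set; set of 6 now {1, 2, 3, 4, 5, 6}
Step 8: union(6, 4) -> already same set; set of 6 now {1, 2, 3, 4, 5, 6}
Step 9: union(1, 2) -> already same set; set of 1 now {1, 2, 3, 4, 5, 6}
Step 10: union(5, 3) -> already same set; set of 5 now {1, 2, 3, 4, 5, 6}
Step 11: union(3, 2) -> already same set; set of 3 now {1, 2, 3, 4, 5, 6}
Step 12: union(4, 1) -> already same set; set of 4 now {1, 2, 3, 4, 5, 6}
Step 13: union(3, 6) -> already same set; set of 3 now {1, 2, 3, 4, 5, 6}
Component of 5: {1, 2, 3, 4, 5, 6}

Answer: 1, 2, 3, 4, 5, 6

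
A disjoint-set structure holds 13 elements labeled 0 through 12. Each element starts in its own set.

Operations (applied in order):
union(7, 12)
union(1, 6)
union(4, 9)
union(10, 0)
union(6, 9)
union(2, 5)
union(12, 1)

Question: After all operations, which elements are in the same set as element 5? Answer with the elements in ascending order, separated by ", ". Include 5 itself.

Step 1: union(7, 12) -> merged; set of 7 now {7, 12}
Step 2: union(1, 6) -> merged; set of 1 now {1, 6}
Step 3: union(4, 9) -> merged; set of 4 now {4, 9}
Step 4: union(10, 0) -> merged; set of 10 now {0, 10}
Step 5: union(6, 9) -> merged; set of 6 now {1, 4, 6, 9}
Step 6: union(2, 5) -> merged; set of 2 now {2, 5}
Step 7: union(12, 1) -> merged; set of 12 now {1, 4, 6, 7, 9, 12}
Component of 5: {2, 5}

Answer: 2, 5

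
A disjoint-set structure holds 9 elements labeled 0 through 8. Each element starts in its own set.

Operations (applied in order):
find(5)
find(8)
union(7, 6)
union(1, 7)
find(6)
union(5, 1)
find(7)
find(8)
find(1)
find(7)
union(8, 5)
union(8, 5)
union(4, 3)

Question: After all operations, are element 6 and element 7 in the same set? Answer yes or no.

Step 1: find(5) -> no change; set of 5 is {5}
Step 2: find(8) -> no change; set of 8 is {8}
Step 3: union(7, 6) -> merged; set of 7 now {6, 7}
Step 4: union(1, 7) -> merged; set of 1 now {1, 6, 7}
Step 5: find(6) -> no change; set of 6 is {1, 6, 7}
Step 6: union(5, 1) -> merged; set of 5 now {1, 5, 6, 7}
Step 7: find(7) -> no change; set of 7 is {1, 5, 6, 7}
Step 8: find(8) -> no change; set of 8 is {8}
Step 9: find(1) -> no change; set of 1 is {1, 5, 6, 7}
Step 10: find(7) -> no change; set of 7 is {1, 5, 6, 7}
Step 11: union(8, 5) -> merged; set of 8 now {1, 5, 6, 7, 8}
Step 12: union(8, 5) -> already same set; set of 8 now {1, 5, 6, 7, 8}
Step 13: union(4, 3) -> merged; set of 4 now {3, 4}
Set of 6: {1, 5, 6, 7, 8}; 7 is a member.

Answer: yes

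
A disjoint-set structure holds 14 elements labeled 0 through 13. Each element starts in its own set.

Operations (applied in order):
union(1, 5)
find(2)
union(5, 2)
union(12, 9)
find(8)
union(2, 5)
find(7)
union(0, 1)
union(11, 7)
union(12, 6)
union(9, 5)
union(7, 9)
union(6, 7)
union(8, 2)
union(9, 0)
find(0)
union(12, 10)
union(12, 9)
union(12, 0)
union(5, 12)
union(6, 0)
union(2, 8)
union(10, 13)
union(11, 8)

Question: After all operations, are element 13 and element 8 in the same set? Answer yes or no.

Step 1: union(1, 5) -> merged; set of 1 now {1, 5}
Step 2: find(2) -> no change; set of 2 is {2}
Step 3: union(5, 2) -> merged; set of 5 now {1, 2, 5}
Step 4: union(12, 9) -> merged; set of 12 now {9, 12}
Step 5: find(8) -> no change; set of 8 is {8}
Step 6: union(2, 5) -> already same set; set of 2 now {1, 2, 5}
Step 7: find(7) -> no change; set of 7 is {7}
Step 8: union(0, 1) -> merged; set of 0 now {0, 1, 2, 5}
Step 9: union(11, 7) -> merged; set of 11 now {7, 11}
Step 10: union(12, 6) -> merged; set of 12 now {6, 9, 12}
Step 11: union(9, 5) -> merged; set of 9 now {0, 1, 2, 5, 6, 9, 12}
Step 12: union(7, 9) -> merged; set of 7 now {0, 1, 2, 5, 6, 7, 9, 11, 12}
Step 13: union(6, 7) -> already same set; set of 6 now {0, 1, 2, 5, 6, 7, 9, 11, 12}
Step 14: union(8, 2) -> merged; set of 8 now {0, 1, 2, 5, 6, 7, 8, 9, 11, 12}
Step 15: union(9, 0) -> already same set; set of 9 now {0, 1, 2, 5, 6, 7, 8, 9, 11, 12}
Step 16: find(0) -> no change; set of 0 is {0, 1, 2, 5, 6, 7, 8, 9, 11, 12}
Step 17: union(12, 10) -> merged; set of 12 now {0, 1, 2, 5, 6, 7, 8, 9, 10, 11, 12}
Step 18: union(12, 9) -> already same set; set of 12 now {0, 1, 2, 5, 6, 7, 8, 9, 10, 11, 12}
Step 19: union(12, 0) -> already same set; set of 12 now {0, 1, 2, 5, 6, 7, 8, 9, 10, 11, 12}
Step 20: union(5, 12) -> already same set; set of 5 now {0, 1, 2, 5, 6, 7, 8, 9, 10, 11, 12}
Step 21: union(6, 0) -> already same set; set of 6 now {0, 1, 2, 5, 6, 7, 8, 9, 10, 11, 12}
Step 22: union(2, 8) -> already same set; set of 2 now {0, 1, 2, 5, 6, 7, 8, 9, 10, 11, 12}
Step 23: union(10, 13) -> merged; set of 10 now {0, 1, 2, 5, 6, 7, 8, 9, 10, 11, 12, 13}
Step 24: union(11, 8) -> already same set; set of 11 now {0, 1, 2, 5, 6, 7, 8, 9, 10, 11, 12, 13}
Set of 13: {0, 1, 2, 5, 6, 7, 8, 9, 10, 11, 12, 13}; 8 is a member.

Answer: yes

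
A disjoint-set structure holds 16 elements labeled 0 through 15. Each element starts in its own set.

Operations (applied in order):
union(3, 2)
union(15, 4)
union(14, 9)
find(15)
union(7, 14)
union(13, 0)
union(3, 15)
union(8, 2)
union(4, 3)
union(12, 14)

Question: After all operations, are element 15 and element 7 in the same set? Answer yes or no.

Answer: no

Derivation:
Step 1: union(3, 2) -> merged; set of 3 now {2, 3}
Step 2: union(15, 4) -> merged; set of 15 now {4, 15}
Step 3: union(14, 9) -> merged; set of 14 now {9, 14}
Step 4: find(15) -> no change; set of 15 is {4, 15}
Step 5: union(7, 14) -> merged; set of 7 now {7, 9, 14}
Step 6: union(13, 0) -> merged; set of 13 now {0, 13}
Step 7: union(3, 15) -> merged; set of 3 now {2, 3, 4, 15}
Step 8: union(8, 2) -> merged; set of 8 now {2, 3, 4, 8, 15}
Step 9: union(4, 3) -> already same set; set of 4 now {2, 3, 4, 8, 15}
Step 10: union(12, 14) -> merged; set of 12 now {7, 9, 12, 14}
Set of 15: {2, 3, 4, 8, 15}; 7 is not a member.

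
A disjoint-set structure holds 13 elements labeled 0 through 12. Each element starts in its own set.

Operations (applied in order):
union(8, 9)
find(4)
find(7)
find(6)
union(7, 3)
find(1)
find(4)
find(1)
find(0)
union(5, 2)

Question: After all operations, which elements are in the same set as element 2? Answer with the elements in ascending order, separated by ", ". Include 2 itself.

Step 1: union(8, 9) -> merged; set of 8 now {8, 9}
Step 2: find(4) -> no change; set of 4 is {4}
Step 3: find(7) -> no change; set of 7 is {7}
Step 4: find(6) -> no change; set of 6 is {6}
Step 5: union(7, 3) -> merged; set of 7 now {3, 7}
Step 6: find(1) -> no change; set of 1 is {1}
Step 7: find(4) -> no change; set of 4 is {4}
Step 8: find(1) -> no change; set of 1 is {1}
Step 9: find(0) -> no change; set of 0 is {0}
Step 10: union(5, 2) -> merged; set of 5 now {2, 5}
Component of 2: {2, 5}

Answer: 2, 5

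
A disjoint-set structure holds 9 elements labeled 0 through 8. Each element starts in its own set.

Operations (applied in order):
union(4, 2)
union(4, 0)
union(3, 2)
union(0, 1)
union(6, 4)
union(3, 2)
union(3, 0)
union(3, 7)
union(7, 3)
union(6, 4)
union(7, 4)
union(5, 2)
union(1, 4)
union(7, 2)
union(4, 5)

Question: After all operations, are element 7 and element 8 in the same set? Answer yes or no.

Step 1: union(4, 2) -> merged; set of 4 now {2, 4}
Step 2: union(4, 0) -> merged; set of 4 now {0, 2, 4}
Step 3: union(3, 2) -> merged; set of 3 now {0, 2, 3, 4}
Step 4: union(0, 1) -> merged; set of 0 now {0, 1, 2, 3, 4}
Step 5: union(6, 4) -> merged; set of 6 now {0, 1, 2, 3, 4, 6}
Step 6: union(3, 2) -> already same set; set of 3 now {0, 1, 2, 3, 4, 6}
Step 7: union(3, 0) -> already same set; set of 3 now {0, 1, 2, 3, 4, 6}
Step 8: union(3, 7) -> merged; set of 3 now {0, 1, 2, 3, 4, 6, 7}
Step 9: union(7, 3) -> already same set; set of 7 now {0, 1, 2, 3, 4, 6, 7}
Step 10: union(6, 4) -> already same set; set of 6 now {0, 1, 2, 3, 4, 6, 7}
Step 11: union(7, 4) -> already same set; set of 7 now {0, 1, 2, 3, 4, 6, 7}
Step 12: union(5, 2) -> merged; set of 5 now {0, 1, 2, 3, 4, 5, 6, 7}
Step 13: union(1, 4) -> already same set; set of 1 now {0, 1, 2, 3, 4, 5, 6, 7}
Step 14: union(7, 2) -> already same set; set of 7 now {0, 1, 2, 3, 4, 5, 6, 7}
Step 15: union(4, 5) -> already same set; set of 4 now {0, 1, 2, 3, 4, 5, 6, 7}
Set of 7: {0, 1, 2, 3, 4, 5, 6, 7}; 8 is not a member.

Answer: no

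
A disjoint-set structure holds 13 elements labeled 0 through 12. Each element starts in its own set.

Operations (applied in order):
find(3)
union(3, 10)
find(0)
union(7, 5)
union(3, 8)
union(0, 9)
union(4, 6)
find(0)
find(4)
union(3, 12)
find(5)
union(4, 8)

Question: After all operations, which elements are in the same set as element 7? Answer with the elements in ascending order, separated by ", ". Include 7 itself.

Step 1: find(3) -> no change; set of 3 is {3}
Step 2: union(3, 10) -> merged; set of 3 now {3, 10}
Step 3: find(0) -> no change; set of 0 is {0}
Step 4: union(7, 5) -> merged; set of 7 now {5, 7}
Step 5: union(3, 8) -> merged; set of 3 now {3, 8, 10}
Step 6: union(0, 9) -> merged; set of 0 now {0, 9}
Step 7: union(4, 6) -> merged; set of 4 now {4, 6}
Step 8: find(0) -> no change; set of 0 is {0, 9}
Step 9: find(4) -> no change; set of 4 is {4, 6}
Step 10: union(3, 12) -> merged; set of 3 now {3, 8, 10, 12}
Step 11: find(5) -> no change; set of 5 is {5, 7}
Step 12: union(4, 8) -> merged; set of 4 now {3, 4, 6, 8, 10, 12}
Component of 7: {5, 7}

Answer: 5, 7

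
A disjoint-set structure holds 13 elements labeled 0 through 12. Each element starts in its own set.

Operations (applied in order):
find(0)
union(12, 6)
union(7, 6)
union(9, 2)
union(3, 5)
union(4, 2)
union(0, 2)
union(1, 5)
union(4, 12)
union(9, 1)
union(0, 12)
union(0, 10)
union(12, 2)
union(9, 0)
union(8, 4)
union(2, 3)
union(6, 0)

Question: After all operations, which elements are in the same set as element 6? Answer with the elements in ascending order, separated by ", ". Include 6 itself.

Answer: 0, 1, 2, 3, 4, 5, 6, 7, 8, 9, 10, 12

Derivation:
Step 1: find(0) -> no change; set of 0 is {0}
Step 2: union(12, 6) -> merged; set of 12 now {6, 12}
Step 3: union(7, 6) -> merged; set of 7 now {6, 7, 12}
Step 4: union(9, 2) -> merged; set of 9 now {2, 9}
Step 5: union(3, 5) -> merged; set of 3 now {3, 5}
Step 6: union(4, 2) -> merged; set of 4 now {2, 4, 9}
Step 7: union(0, 2) -> merged; set of 0 now {0, 2, 4, 9}
Step 8: union(1, 5) -> merged; set of 1 now {1, 3, 5}
Step 9: union(4, 12) -> merged; set of 4 now {0, 2, 4, 6, 7, 9, 12}
Step 10: union(9, 1) -> merged; set of 9 now {0, 1, 2, 3, 4, 5, 6, 7, 9, 12}
Step 11: union(0, 12) -> already same set; set of 0 now {0, 1, 2, 3, 4, 5, 6, 7, 9, 12}
Step 12: union(0, 10) -> merged; set of 0 now {0, 1, 2, 3, 4, 5, 6, 7, 9, 10, 12}
Step 13: union(12, 2) -> already same set; set of 12 now {0, 1, 2, 3, 4, 5, 6, 7, 9, 10, 12}
Step 14: union(9, 0) -> already same set; set of 9 now {0, 1, 2, 3, 4, 5, 6, 7, 9, 10, 12}
Step 15: union(8, 4) -> merged; set of 8 now {0, 1, 2, 3, 4, 5, 6, 7, 8, 9, 10, 12}
Step 16: union(2, 3) -> already same set; set of 2 now {0, 1, 2, 3, 4, 5, 6, 7, 8, 9, 10, 12}
Step 17: union(6, 0) -> already same set; set of 6 now {0, 1, 2, 3, 4, 5, 6, 7, 8, 9, 10, 12}
Component of 6: {0, 1, 2, 3, 4, 5, 6, 7, 8, 9, 10, 12}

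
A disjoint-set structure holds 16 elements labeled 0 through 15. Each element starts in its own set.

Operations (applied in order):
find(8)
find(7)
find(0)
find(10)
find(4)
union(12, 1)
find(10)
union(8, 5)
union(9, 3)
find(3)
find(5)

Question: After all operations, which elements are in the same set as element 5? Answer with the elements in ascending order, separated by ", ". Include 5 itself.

Answer: 5, 8

Derivation:
Step 1: find(8) -> no change; set of 8 is {8}
Step 2: find(7) -> no change; set of 7 is {7}
Step 3: find(0) -> no change; set of 0 is {0}
Step 4: find(10) -> no change; set of 10 is {10}
Step 5: find(4) -> no change; set of 4 is {4}
Step 6: union(12, 1) -> merged; set of 12 now {1, 12}
Step 7: find(10) -> no change; set of 10 is {10}
Step 8: union(8, 5) -> merged; set of 8 now {5, 8}
Step 9: union(9, 3) -> merged; set of 9 now {3, 9}
Step 10: find(3) -> no change; set of 3 is {3, 9}
Step 11: find(5) -> no change; set of 5 is {5, 8}
Component of 5: {5, 8}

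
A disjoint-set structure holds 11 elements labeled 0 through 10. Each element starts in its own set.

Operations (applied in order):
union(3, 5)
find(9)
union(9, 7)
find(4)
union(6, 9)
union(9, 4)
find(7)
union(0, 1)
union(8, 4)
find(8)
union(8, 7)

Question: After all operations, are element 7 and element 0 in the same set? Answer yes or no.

Step 1: union(3, 5) -> merged; set of 3 now {3, 5}
Step 2: find(9) -> no change; set of 9 is {9}
Step 3: union(9, 7) -> merged; set of 9 now {7, 9}
Step 4: find(4) -> no change; set of 4 is {4}
Step 5: union(6, 9) -> merged; set of 6 now {6, 7, 9}
Step 6: union(9, 4) -> merged; set of 9 now {4, 6, 7, 9}
Step 7: find(7) -> no change; set of 7 is {4, 6, 7, 9}
Step 8: union(0, 1) -> merged; set of 0 now {0, 1}
Step 9: union(8, 4) -> merged; set of 8 now {4, 6, 7, 8, 9}
Step 10: find(8) -> no change; set of 8 is {4, 6, 7, 8, 9}
Step 11: union(8, 7) -> already same set; set of 8 now {4, 6, 7, 8, 9}
Set of 7: {4, 6, 7, 8, 9}; 0 is not a member.

Answer: no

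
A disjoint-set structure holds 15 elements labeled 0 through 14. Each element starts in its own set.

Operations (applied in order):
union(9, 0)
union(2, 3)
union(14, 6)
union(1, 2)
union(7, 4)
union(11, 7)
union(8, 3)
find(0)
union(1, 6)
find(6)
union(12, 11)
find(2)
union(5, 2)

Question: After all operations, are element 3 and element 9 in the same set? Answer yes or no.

Step 1: union(9, 0) -> merged; set of 9 now {0, 9}
Step 2: union(2, 3) -> merged; set of 2 now {2, 3}
Step 3: union(14, 6) -> merged; set of 14 now {6, 14}
Step 4: union(1, 2) -> merged; set of 1 now {1, 2, 3}
Step 5: union(7, 4) -> merged; set of 7 now {4, 7}
Step 6: union(11, 7) -> merged; set of 11 now {4, 7, 11}
Step 7: union(8, 3) -> merged; set of 8 now {1, 2, 3, 8}
Step 8: find(0) -> no change; set of 0 is {0, 9}
Step 9: union(1, 6) -> merged; set of 1 now {1, 2, 3, 6, 8, 14}
Step 10: find(6) -> no change; set of 6 is {1, 2, 3, 6, 8, 14}
Step 11: union(12, 11) -> merged; set of 12 now {4, 7, 11, 12}
Step 12: find(2) -> no change; set of 2 is {1, 2, 3, 6, 8, 14}
Step 13: union(5, 2) -> merged; set of 5 now {1, 2, 3, 5, 6, 8, 14}
Set of 3: {1, 2, 3, 5, 6, 8, 14}; 9 is not a member.

Answer: no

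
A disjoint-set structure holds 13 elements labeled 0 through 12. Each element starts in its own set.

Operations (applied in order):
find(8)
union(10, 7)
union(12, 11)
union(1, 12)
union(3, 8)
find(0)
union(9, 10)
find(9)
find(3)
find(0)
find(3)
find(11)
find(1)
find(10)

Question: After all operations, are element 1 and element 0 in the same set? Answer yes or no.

Answer: no

Derivation:
Step 1: find(8) -> no change; set of 8 is {8}
Step 2: union(10, 7) -> merged; set of 10 now {7, 10}
Step 3: union(12, 11) -> merged; set of 12 now {11, 12}
Step 4: union(1, 12) -> merged; set of 1 now {1, 11, 12}
Step 5: union(3, 8) -> merged; set of 3 now {3, 8}
Step 6: find(0) -> no change; set of 0 is {0}
Step 7: union(9, 10) -> merged; set of 9 now {7, 9, 10}
Step 8: find(9) -> no change; set of 9 is {7, 9, 10}
Step 9: find(3) -> no change; set of 3 is {3, 8}
Step 10: find(0) -> no change; set of 0 is {0}
Step 11: find(3) -> no change; set of 3 is {3, 8}
Step 12: find(11) -> no change; set of 11 is {1, 11, 12}
Step 13: find(1) -> no change; set of 1 is {1, 11, 12}
Step 14: find(10) -> no change; set of 10 is {7, 9, 10}
Set of 1: {1, 11, 12}; 0 is not a member.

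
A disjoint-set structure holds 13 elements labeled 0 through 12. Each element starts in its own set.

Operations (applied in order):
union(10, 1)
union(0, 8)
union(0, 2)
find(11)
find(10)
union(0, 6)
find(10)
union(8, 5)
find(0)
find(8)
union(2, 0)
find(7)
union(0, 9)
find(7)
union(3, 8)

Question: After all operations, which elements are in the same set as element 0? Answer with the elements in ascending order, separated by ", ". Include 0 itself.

Answer: 0, 2, 3, 5, 6, 8, 9

Derivation:
Step 1: union(10, 1) -> merged; set of 10 now {1, 10}
Step 2: union(0, 8) -> merged; set of 0 now {0, 8}
Step 3: union(0, 2) -> merged; set of 0 now {0, 2, 8}
Step 4: find(11) -> no change; set of 11 is {11}
Step 5: find(10) -> no change; set of 10 is {1, 10}
Step 6: union(0, 6) -> merged; set of 0 now {0, 2, 6, 8}
Step 7: find(10) -> no change; set of 10 is {1, 10}
Step 8: union(8, 5) -> merged; set of 8 now {0, 2, 5, 6, 8}
Step 9: find(0) -> no change; set of 0 is {0, 2, 5, 6, 8}
Step 10: find(8) -> no change; set of 8 is {0, 2, 5, 6, 8}
Step 11: union(2, 0) -> already same set; set of 2 now {0, 2, 5, 6, 8}
Step 12: find(7) -> no change; set of 7 is {7}
Step 13: union(0, 9) -> merged; set of 0 now {0, 2, 5, 6, 8, 9}
Step 14: find(7) -> no change; set of 7 is {7}
Step 15: union(3, 8) -> merged; set of 3 now {0, 2, 3, 5, 6, 8, 9}
Component of 0: {0, 2, 3, 5, 6, 8, 9}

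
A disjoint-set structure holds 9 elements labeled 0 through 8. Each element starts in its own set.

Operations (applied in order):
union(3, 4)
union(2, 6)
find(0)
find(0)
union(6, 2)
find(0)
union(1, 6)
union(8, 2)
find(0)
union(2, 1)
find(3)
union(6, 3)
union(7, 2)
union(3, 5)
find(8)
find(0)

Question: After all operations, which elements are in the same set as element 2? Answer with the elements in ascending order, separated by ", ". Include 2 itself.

Step 1: union(3, 4) -> merged; set of 3 now {3, 4}
Step 2: union(2, 6) -> merged; set of 2 now {2, 6}
Step 3: find(0) -> no change; set of 0 is {0}
Step 4: find(0) -> no change; set of 0 is {0}
Step 5: union(6, 2) -> already same set; set of 6 now {2, 6}
Step 6: find(0) -> no change; set of 0 is {0}
Step 7: union(1, 6) -> merged; set of 1 now {1, 2, 6}
Step 8: union(8, 2) -> merged; set of 8 now {1, 2, 6, 8}
Step 9: find(0) -> no change; set of 0 is {0}
Step 10: union(2, 1) -> already same set; set of 2 now {1, 2, 6, 8}
Step 11: find(3) -> no change; set of 3 is {3, 4}
Step 12: union(6, 3) -> merged; set of 6 now {1, 2, 3, 4, 6, 8}
Step 13: union(7, 2) -> merged; set of 7 now {1, 2, 3, 4, 6, 7, 8}
Step 14: union(3, 5) -> merged; set of 3 now {1, 2, 3, 4, 5, 6, 7, 8}
Step 15: find(8) -> no change; set of 8 is {1, 2, 3, 4, 5, 6, 7, 8}
Step 16: find(0) -> no change; set of 0 is {0}
Component of 2: {1, 2, 3, 4, 5, 6, 7, 8}

Answer: 1, 2, 3, 4, 5, 6, 7, 8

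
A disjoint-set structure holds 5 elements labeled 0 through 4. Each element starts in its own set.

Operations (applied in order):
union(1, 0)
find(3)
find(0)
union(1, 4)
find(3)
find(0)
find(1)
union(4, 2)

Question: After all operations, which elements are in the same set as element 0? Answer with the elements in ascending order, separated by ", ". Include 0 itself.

Answer: 0, 1, 2, 4

Derivation:
Step 1: union(1, 0) -> merged; set of 1 now {0, 1}
Step 2: find(3) -> no change; set of 3 is {3}
Step 3: find(0) -> no change; set of 0 is {0, 1}
Step 4: union(1, 4) -> merged; set of 1 now {0, 1, 4}
Step 5: find(3) -> no change; set of 3 is {3}
Step 6: find(0) -> no change; set of 0 is {0, 1, 4}
Step 7: find(1) -> no change; set of 1 is {0, 1, 4}
Step 8: union(4, 2) -> merged; set of 4 now {0, 1, 2, 4}
Component of 0: {0, 1, 2, 4}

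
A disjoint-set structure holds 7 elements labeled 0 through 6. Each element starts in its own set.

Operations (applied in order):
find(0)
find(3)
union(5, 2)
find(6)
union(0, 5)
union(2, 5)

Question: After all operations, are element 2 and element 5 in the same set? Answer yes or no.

Answer: yes

Derivation:
Step 1: find(0) -> no change; set of 0 is {0}
Step 2: find(3) -> no change; set of 3 is {3}
Step 3: union(5, 2) -> merged; set of 5 now {2, 5}
Step 4: find(6) -> no change; set of 6 is {6}
Step 5: union(0, 5) -> merged; set of 0 now {0, 2, 5}
Step 6: union(2, 5) -> already same set; set of 2 now {0, 2, 5}
Set of 2: {0, 2, 5}; 5 is a member.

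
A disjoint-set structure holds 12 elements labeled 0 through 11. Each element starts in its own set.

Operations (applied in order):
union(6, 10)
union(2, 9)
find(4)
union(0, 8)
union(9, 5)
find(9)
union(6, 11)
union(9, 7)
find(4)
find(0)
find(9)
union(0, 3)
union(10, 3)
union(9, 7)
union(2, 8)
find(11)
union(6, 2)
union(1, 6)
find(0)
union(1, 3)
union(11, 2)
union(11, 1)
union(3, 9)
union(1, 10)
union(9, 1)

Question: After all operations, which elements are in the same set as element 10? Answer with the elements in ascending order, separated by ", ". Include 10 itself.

Step 1: union(6, 10) -> merged; set of 6 now {6, 10}
Step 2: union(2, 9) -> merged; set of 2 now {2, 9}
Step 3: find(4) -> no change; set of 4 is {4}
Step 4: union(0, 8) -> merged; set of 0 now {0, 8}
Step 5: union(9, 5) -> merged; set of 9 now {2, 5, 9}
Step 6: find(9) -> no change; set of 9 is {2, 5, 9}
Step 7: union(6, 11) -> merged; set of 6 now {6, 10, 11}
Step 8: union(9, 7) -> merged; set of 9 now {2, 5, 7, 9}
Step 9: find(4) -> no change; set of 4 is {4}
Step 10: find(0) -> no change; set of 0 is {0, 8}
Step 11: find(9) -> no change; set of 9 is {2, 5, 7, 9}
Step 12: union(0, 3) -> merged; set of 0 now {0, 3, 8}
Step 13: union(10, 3) -> merged; set of 10 now {0, 3, 6, 8, 10, 11}
Step 14: union(9, 7) -> already same set; set of 9 now {2, 5, 7, 9}
Step 15: union(2, 8) -> merged; set of 2 now {0, 2, 3, 5, 6, 7, 8, 9, 10, 11}
Step 16: find(11) -> no change; set of 11 is {0, 2, 3, 5, 6, 7, 8, 9, 10, 11}
Step 17: union(6, 2) -> already same set; set of 6 now {0, 2, 3, 5, 6, 7, 8, 9, 10, 11}
Step 18: union(1, 6) -> merged; set of 1 now {0, 1, 2, 3, 5, 6, 7, 8, 9, 10, 11}
Step 19: find(0) -> no change; set of 0 is {0, 1, 2, 3, 5, 6, 7, 8, 9, 10, 11}
Step 20: union(1, 3) -> already same set; set of 1 now {0, 1, 2, 3, 5, 6, 7, 8, 9, 10, 11}
Step 21: union(11, 2) -> already same set; set of 11 now {0, 1, 2, 3, 5, 6, 7, 8, 9, 10, 11}
Step 22: union(11, 1) -> already same set; set of 11 now {0, 1, 2, 3, 5, 6, 7, 8, 9, 10, 11}
Step 23: union(3, 9) -> already same set; set of 3 now {0, 1, 2, 3, 5, 6, 7, 8, 9, 10, 11}
Step 24: union(1, 10) -> already same set; set of 1 now {0, 1, 2, 3, 5, 6, 7, 8, 9, 10, 11}
Step 25: union(9, 1) -> already same set; set of 9 now {0, 1, 2, 3, 5, 6, 7, 8, 9, 10, 11}
Component of 10: {0, 1, 2, 3, 5, 6, 7, 8, 9, 10, 11}

Answer: 0, 1, 2, 3, 5, 6, 7, 8, 9, 10, 11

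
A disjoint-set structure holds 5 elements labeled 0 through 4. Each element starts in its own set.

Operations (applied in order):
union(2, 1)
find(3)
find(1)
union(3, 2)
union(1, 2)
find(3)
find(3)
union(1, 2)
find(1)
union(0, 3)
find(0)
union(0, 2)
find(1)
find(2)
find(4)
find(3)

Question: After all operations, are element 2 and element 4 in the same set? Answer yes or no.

Step 1: union(2, 1) -> merged; set of 2 now {1, 2}
Step 2: find(3) -> no change; set of 3 is {3}
Step 3: find(1) -> no change; set of 1 is {1, 2}
Step 4: union(3, 2) -> merged; set of 3 now {1, 2, 3}
Step 5: union(1, 2) -> already same set; set of 1 now {1, 2, 3}
Step 6: find(3) -> no change; set of 3 is {1, 2, 3}
Step 7: find(3) -> no change; set of 3 is {1, 2, 3}
Step 8: union(1, 2) -> already same set; set of 1 now {1, 2, 3}
Step 9: find(1) -> no change; set of 1 is {1, 2, 3}
Step 10: union(0, 3) -> merged; set of 0 now {0, 1, 2, 3}
Step 11: find(0) -> no change; set of 0 is {0, 1, 2, 3}
Step 12: union(0, 2) -> already same set; set of 0 now {0, 1, 2, 3}
Step 13: find(1) -> no change; set of 1 is {0, 1, 2, 3}
Step 14: find(2) -> no change; set of 2 is {0, 1, 2, 3}
Step 15: find(4) -> no change; set of 4 is {4}
Step 16: find(3) -> no change; set of 3 is {0, 1, 2, 3}
Set of 2: {0, 1, 2, 3}; 4 is not a member.

Answer: no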